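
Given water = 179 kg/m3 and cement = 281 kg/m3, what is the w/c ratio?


w/c = water / cement
w/c = 179 / 281 = 0.637

0.637


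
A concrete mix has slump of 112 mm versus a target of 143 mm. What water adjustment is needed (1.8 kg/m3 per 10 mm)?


Difference = 143 - 112 = 31 mm
Water adjustment = 31 * 1.8 / 10 = 5.6 kg/m3

5.6


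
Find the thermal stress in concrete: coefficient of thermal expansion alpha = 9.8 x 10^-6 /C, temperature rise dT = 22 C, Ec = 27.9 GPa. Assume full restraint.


sigma = alpha * dT * Ec
= 9.8e-6 * 22 * 27.9 * 1000
= 6.015 MPa

6.015


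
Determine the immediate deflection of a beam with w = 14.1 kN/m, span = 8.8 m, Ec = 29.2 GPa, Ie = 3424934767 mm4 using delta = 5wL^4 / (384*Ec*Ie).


Convert: L = 8.8 m = 8800 mm, Ec = 29.2 GPa = 29200 MPa
delta = 5 * 14.1 * 8800^4 / (384 * 29200 * 3424934767)
= 11.01 mm

11.01


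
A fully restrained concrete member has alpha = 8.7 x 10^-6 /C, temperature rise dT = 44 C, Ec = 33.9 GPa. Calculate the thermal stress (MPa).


sigma = alpha * dT * Ec
= 8.7e-6 * 44 * 33.9 * 1000
= 12.977 MPa

12.977


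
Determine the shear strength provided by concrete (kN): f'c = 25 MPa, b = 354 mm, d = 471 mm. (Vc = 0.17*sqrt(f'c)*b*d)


Vc = 0.17 * sqrt(25) * 354 * 471 / 1000
= 141.72 kN

141.72


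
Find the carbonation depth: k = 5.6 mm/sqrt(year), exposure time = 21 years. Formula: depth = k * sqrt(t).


depth = k * sqrt(t)
= 5.6 * sqrt(21)
= 25.66 mm

25.66


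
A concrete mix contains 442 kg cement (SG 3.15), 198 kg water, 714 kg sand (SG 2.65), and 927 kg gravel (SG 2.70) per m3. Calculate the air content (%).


Vol cement = 442 / (3.15 * 1000) = 0.140317 m3
Vol water = 198 / 1000 = 0.198 m3
Vol sand = 714 / (2.65 * 1000) = 0.269434 m3
Vol gravel = 927 / (2.70 * 1000) = 0.343333 m3
Total solid + water volume = 0.951085 m3
Air = (1 - 0.951085) * 100 = 4.89%

4.89


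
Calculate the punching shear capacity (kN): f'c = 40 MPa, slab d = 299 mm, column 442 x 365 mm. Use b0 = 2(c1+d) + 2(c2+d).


b0 = 2*(442 + 299) + 2*(365 + 299) = 2810 mm
Vc = 0.33 * sqrt(40) * 2810 * 299 / 1000
= 1753.56 kN

1753.56


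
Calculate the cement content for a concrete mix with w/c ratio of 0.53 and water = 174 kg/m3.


Cement = water / (w/c)
= 174 / 0.53
= 328.3 kg/m3

328.3


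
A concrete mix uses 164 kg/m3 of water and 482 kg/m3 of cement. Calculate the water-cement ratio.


w/c = water / cement
w/c = 164 / 482 = 0.34

0.34


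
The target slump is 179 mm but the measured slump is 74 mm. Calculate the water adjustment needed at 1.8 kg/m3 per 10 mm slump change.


Difference = 179 - 74 = 105 mm
Water adjustment = 105 * 1.8 / 10 = 18.9 kg/m3

18.9


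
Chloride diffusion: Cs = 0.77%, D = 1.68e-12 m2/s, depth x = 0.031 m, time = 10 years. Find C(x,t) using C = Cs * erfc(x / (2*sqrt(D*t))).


t_seconds = 10 * 365.25 * 24 * 3600 = 315576000.0 s
arg = 0.031 / (2 * sqrt(1.68e-12 * 315576000.0))
= 0.6732
erfc(0.6732) = 0.3411
C = 0.77 * 0.3411 = 0.2626%

0.2626


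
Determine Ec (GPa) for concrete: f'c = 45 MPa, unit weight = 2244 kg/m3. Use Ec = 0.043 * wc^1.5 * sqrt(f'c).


Ec = 0.043 * 2244^1.5 * sqrt(45) / 1000
= 30.66 GPa

30.66


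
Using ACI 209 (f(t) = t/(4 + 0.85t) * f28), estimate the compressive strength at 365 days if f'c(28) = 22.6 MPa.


f(365) = 365 / (4 + 0.85 * 365) * 22.6
= 365 / 314.25 * 22.6
= 26.25 MPa

26.25


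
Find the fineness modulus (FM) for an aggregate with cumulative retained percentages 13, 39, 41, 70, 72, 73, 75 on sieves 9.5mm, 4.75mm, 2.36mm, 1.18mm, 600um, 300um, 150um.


FM = sum(cumulative % retained) / 100
= 383 / 100
= 3.83

3.83


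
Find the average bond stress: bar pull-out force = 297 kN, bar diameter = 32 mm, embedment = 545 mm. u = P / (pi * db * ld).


u = P / (pi * db * ld)
= 297 * 1000 / (pi * 32 * 545)
= 5.421 MPa

5.421


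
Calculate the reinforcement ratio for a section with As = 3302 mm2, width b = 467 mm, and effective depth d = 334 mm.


rho = As / (b * d)
= 3302 / (467 * 334)
= 0.0212

0.0212


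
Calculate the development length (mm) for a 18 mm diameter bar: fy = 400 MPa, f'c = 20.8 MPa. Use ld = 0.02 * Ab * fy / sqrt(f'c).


Ab = pi * 18^2 / 4 = 254.469 mm2
ld = 0.02 * 254.469 * 400 / sqrt(20.8)
= 446.4 mm

446.4


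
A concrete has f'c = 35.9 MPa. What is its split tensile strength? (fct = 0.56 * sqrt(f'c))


fct = 0.56 * sqrt(35.9)
= 0.56 * 5.992
= 3.355 MPa

3.355


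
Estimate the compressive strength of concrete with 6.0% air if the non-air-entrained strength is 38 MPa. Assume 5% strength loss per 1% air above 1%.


Strength loss = (6.0 - 1) * 5 = 25.0%
f'c = 38 * (1 - 25.0/100)
= 28.5 MPa

28.5


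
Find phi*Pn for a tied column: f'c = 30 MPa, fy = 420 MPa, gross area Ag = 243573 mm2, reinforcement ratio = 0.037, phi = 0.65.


Ast = rho * Ag = 0.037 * 243573 = 9012.201 mm2
phi*Pn = 0.65 * 0.80 * (0.85 * 30 * (243573 - 9012.201) + 420 * 9012.201) / 1000
= 5078.54 kN

5078.54


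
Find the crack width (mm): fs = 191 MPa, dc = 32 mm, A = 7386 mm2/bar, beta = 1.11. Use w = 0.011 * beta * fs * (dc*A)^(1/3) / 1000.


w = 0.011 * beta * fs * (dc * A)^(1/3) / 1000
= 0.011 * 1.11 * 191 * (32 * 7386)^(1/3) / 1000
= 0.144 mm

0.144


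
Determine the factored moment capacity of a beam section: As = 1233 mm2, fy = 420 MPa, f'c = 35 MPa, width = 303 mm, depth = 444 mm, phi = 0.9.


a = As * fy / (0.85 * f'c * b)
= 1233 * 420 / (0.85 * 35 * 303)
= 57.449 mm
Mn = As * fy * (d - a/2) / 10^6
= 215.0546 kN-m
phi*Mn = 0.9 * 215.0546 = 193.55 kN-m

193.55


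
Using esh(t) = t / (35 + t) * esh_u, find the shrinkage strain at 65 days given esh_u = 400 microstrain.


esh(65) = 65 / (35 + 65) * 400
= 65 / 100 * 400
= 260.0 microstrain

260.0


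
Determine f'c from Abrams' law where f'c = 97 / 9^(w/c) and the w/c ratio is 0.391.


f'c = 97 / 9^0.391
= 97 / 2.361
= 41.08 MPa

41.08


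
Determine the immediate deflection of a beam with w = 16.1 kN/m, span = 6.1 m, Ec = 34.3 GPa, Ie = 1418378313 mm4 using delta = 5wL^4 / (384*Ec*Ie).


Convert: L = 6.1 m = 6100 mm, Ec = 34.3 GPa = 34300 MPa
delta = 5 * 16.1 * 6100^4 / (384 * 34300 * 1418378313)
= 5.97 mm

5.97


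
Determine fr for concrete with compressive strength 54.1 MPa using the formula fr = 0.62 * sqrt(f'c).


fr = 0.62 * sqrt(54.1)
= 4.56 MPa

4.56


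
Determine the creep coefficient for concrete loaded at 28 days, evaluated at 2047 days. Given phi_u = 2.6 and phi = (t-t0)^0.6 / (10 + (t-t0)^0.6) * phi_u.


dt = 2047 - 28 = 2019
phi = 2019^0.6 / (10 + 2019^0.6) * 2.6
= 2.355

2.355


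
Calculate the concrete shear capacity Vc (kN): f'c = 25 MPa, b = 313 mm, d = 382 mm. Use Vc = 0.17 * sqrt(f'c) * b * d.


Vc = 0.17 * sqrt(25) * 313 * 382 / 1000
= 101.63 kN

101.63


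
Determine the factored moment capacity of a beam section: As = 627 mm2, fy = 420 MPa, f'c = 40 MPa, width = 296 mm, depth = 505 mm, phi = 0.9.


a = As * fy / (0.85 * f'c * b)
= 627 * 420 / (0.85 * 40 * 296)
= 26.1665 mm
Mn = As * fy * (d - a/2) / 10^6
= 129.5414 kN-m
phi*Mn = 0.9 * 129.5414 = 116.59 kN-m

116.59


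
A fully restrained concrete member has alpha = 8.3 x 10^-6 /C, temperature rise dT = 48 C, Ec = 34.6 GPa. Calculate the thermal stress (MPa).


sigma = alpha * dT * Ec
= 8.3e-6 * 48 * 34.6 * 1000
= 13.785 MPa

13.785


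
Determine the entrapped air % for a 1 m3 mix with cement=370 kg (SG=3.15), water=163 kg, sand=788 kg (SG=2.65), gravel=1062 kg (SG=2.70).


Vol cement = 370 / (3.15 * 1000) = 0.11746 m3
Vol water = 163 / 1000 = 0.163 m3
Vol sand = 788 / (2.65 * 1000) = 0.297358 m3
Vol gravel = 1062 / (2.70 * 1000) = 0.393333 m3
Total solid + water volume = 0.971152 m3
Air = (1 - 0.971152) * 100 = 2.88%

2.88


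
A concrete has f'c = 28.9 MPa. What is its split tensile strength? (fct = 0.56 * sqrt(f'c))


fct = 0.56 * sqrt(28.9)
= 0.56 * 5.376
= 3.01 MPa

3.01


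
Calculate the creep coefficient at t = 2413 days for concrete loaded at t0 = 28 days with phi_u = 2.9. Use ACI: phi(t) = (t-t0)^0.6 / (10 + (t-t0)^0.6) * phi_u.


dt = 2413 - 28 = 2385
phi = 2385^0.6 / (10 + 2385^0.6) * 2.9
= 2.651

2.651


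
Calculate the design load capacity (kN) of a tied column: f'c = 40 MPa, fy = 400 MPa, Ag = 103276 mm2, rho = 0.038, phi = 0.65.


Ast = rho * Ag = 0.038 * 103276 = 3924.488 mm2
phi*Pn = 0.65 * 0.80 * (0.85 * 40 * (103276 - 3924.488) + 400 * 3924.488) / 1000
= 2572.83 kN

2572.83


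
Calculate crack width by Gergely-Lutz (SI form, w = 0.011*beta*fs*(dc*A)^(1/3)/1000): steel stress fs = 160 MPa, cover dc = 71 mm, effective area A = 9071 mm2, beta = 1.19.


w = 0.011 * beta * fs * (dc * A)^(1/3) / 1000
= 0.011 * 1.19 * 160 * (71 * 9071)^(1/3) / 1000
= 0.181 mm

0.181


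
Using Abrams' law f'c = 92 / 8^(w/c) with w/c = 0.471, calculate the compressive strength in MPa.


f'c = 92 / 8^0.471
= 92 / 2.663
= 34.55 MPa

34.55


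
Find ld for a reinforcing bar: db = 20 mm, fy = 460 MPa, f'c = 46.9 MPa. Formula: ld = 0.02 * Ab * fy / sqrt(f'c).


Ab = pi * 20^2 / 4 = 314.159 mm2
ld = 0.02 * 314.159 * 460 / sqrt(46.9)
= 422.0 mm

422.0


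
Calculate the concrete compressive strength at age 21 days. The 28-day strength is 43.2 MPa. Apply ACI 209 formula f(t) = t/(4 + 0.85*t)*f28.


f(21) = 21 / (4 + 0.85 * 21) * 43.2
= 21 / 21.85 * 43.2
= 41.52 MPa

41.52


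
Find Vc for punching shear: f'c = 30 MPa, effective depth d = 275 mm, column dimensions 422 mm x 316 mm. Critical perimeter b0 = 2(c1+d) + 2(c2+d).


b0 = 2*(422 + 275) + 2*(316 + 275) = 2576 mm
Vc = 0.33 * sqrt(30) * 2576 * 275 / 1000
= 1280.42 kN

1280.42


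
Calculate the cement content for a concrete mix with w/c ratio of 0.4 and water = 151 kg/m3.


Cement = water / (w/c)
= 151 / 0.4
= 377.5 kg/m3

377.5


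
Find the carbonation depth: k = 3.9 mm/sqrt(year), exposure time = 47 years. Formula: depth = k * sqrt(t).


depth = k * sqrt(t)
= 3.9 * sqrt(47)
= 26.74 mm

26.74


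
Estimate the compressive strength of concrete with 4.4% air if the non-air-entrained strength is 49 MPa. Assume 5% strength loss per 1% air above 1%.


Strength loss = (4.4 - 1) * 5 = 17.0%
f'c = 49 * (1 - 17.0/100)
= 40.67 MPa

40.67


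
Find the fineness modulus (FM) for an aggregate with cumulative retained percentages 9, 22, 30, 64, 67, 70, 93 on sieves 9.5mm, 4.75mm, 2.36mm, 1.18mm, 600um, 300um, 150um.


FM = sum(cumulative % retained) / 100
= 355 / 100
= 3.55

3.55


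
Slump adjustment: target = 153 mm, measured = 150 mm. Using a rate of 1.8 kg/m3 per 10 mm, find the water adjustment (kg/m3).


Difference = 153 - 150 = 3 mm
Water adjustment = 3 * 1.8 / 10 = 0.5 kg/m3

0.5


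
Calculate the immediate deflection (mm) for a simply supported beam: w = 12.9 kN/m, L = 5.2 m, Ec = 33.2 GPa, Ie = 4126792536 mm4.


Convert: L = 5.2 m = 5200 mm, Ec = 33.2 GPa = 33200 MPa
delta = 5 * 12.9 * 5200^4 / (384 * 33200 * 4126792536)
= 0.9 mm

0.9


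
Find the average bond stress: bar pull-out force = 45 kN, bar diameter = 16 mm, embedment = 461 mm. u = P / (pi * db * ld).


u = P / (pi * db * ld)
= 45 * 1000 / (pi * 16 * 461)
= 1.942 MPa

1.942


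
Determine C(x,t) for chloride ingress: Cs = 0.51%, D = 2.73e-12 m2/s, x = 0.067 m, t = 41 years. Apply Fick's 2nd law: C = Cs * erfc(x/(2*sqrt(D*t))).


t_seconds = 41 * 365.25 * 24 * 3600 = 1293861600.0 s
arg = 0.067 / (2 * sqrt(2.73e-12 * 1293861600.0))
= 0.5637
erfc(0.5637) = 0.4254
C = 0.51 * 0.4254 = 0.2169%

0.2169


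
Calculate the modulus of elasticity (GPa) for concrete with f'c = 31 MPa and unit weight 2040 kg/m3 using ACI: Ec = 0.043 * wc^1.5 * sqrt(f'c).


Ec = 0.043 * 2040^1.5 * sqrt(31) / 1000
= 22.06 GPa

22.06


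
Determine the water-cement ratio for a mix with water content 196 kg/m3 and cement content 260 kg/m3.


w/c = water / cement
w/c = 196 / 260 = 0.754

0.754


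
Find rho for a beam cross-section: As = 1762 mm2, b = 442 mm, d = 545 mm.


rho = As / (b * d)
= 1762 / (442 * 545)
= 0.0073

0.0073


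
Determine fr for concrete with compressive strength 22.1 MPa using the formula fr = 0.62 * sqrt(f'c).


fr = 0.62 * sqrt(22.1)
= 2.915 MPa

2.915


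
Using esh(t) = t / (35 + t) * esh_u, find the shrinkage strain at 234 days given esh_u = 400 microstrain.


esh(234) = 234 / (35 + 234) * 400
= 234 / 269 * 400
= 348.0 microstrain

348.0


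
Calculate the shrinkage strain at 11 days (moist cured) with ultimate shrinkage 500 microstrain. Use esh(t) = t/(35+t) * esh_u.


esh(11) = 11 / (35 + 11) * 500
= 11 / 46 * 500
= 119.6 microstrain

119.6


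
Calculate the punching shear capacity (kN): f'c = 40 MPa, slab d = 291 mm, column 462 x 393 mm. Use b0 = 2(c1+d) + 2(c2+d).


b0 = 2*(462 + 291) + 2*(393 + 291) = 2874 mm
Vc = 0.33 * sqrt(40) * 2874 * 291 / 1000
= 1745.52 kN

1745.52


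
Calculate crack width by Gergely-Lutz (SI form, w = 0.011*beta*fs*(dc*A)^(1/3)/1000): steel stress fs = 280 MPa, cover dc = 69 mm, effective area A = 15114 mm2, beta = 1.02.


w = 0.011 * beta * fs * (dc * A)^(1/3) / 1000
= 0.011 * 1.02 * 280 * (69 * 15114)^(1/3) / 1000
= 0.319 mm

0.319


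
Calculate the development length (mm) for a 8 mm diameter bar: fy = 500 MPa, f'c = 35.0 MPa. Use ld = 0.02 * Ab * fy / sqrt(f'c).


Ab = pi * 8^2 / 4 = 50.265 mm2
ld = 0.02 * 50.265 * 500 / sqrt(35.0)
= 85.0 mm

85.0


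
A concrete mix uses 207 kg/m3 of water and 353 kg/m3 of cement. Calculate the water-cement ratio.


w/c = water / cement
w/c = 207 / 353 = 0.586

0.586


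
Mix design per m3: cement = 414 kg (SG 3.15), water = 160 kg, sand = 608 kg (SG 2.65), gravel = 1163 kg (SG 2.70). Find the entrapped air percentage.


Vol cement = 414 / (3.15 * 1000) = 0.131429 m3
Vol water = 160 / 1000 = 0.16 m3
Vol sand = 608 / (2.65 * 1000) = 0.229434 m3
Vol gravel = 1163 / (2.70 * 1000) = 0.430741 m3
Total solid + water volume = 0.951603 m3
Air = (1 - 0.951603) * 100 = 4.84%

4.84


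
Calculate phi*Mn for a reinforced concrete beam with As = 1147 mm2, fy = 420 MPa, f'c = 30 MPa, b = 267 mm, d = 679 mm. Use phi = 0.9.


a = As * fy / (0.85 * f'c * b)
= 1147 * 420 / (0.85 * 30 * 267)
= 70.7557 mm
Mn = As * fy * (d - a/2) / 10^6
= 310.0585 kN-m
phi*Mn = 0.9 * 310.0585 = 279.05 kN-m

279.05


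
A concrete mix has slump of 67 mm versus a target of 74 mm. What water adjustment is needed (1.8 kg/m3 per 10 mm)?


Difference = 74 - 67 = 7 mm
Water adjustment = 7 * 1.8 / 10 = 1.3 kg/m3

1.3


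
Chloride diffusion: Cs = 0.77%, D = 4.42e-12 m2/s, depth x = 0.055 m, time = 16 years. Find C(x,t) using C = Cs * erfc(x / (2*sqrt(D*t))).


t_seconds = 16 * 365.25 * 24 * 3600 = 504921600.0 s
arg = 0.055 / (2 * sqrt(4.42e-12 * 504921600.0))
= 0.5821
erfc(0.5821) = 0.4104
C = 0.77 * 0.4104 = 0.316%

0.316


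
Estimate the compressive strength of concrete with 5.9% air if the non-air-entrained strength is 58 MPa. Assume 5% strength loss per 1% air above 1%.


Strength loss = (5.9 - 1) * 5 = 24.5%
f'c = 58 * (1 - 24.5/100)
= 43.79 MPa

43.79


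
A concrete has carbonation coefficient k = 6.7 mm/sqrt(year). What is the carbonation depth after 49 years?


depth = k * sqrt(t)
= 6.7 * sqrt(49)
= 46.9 mm

46.9


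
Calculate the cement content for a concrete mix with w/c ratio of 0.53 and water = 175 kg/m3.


Cement = water / (w/c)
= 175 / 0.53
= 330.2 kg/m3

330.2


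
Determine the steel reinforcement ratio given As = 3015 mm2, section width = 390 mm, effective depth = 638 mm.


rho = As / (b * d)
= 3015 / (390 * 638)
= 0.0121

0.0121


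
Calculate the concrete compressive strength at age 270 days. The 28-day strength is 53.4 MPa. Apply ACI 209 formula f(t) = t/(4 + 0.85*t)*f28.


f(270) = 270 / (4 + 0.85 * 270) * 53.4
= 270 / 233.5 * 53.4
= 61.75 MPa

61.75


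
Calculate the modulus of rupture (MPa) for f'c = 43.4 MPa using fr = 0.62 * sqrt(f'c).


fr = 0.62 * sqrt(43.4)
= 4.084 MPa

4.084


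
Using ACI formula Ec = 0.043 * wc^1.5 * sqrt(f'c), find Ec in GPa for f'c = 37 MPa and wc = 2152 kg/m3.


Ec = 0.043 * 2152^1.5 * sqrt(37) / 1000
= 26.11 GPa

26.11


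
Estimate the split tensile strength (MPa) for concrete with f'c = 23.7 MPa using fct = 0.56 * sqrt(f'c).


fct = 0.56 * sqrt(23.7)
= 0.56 * 4.868
= 2.726 MPa

2.726


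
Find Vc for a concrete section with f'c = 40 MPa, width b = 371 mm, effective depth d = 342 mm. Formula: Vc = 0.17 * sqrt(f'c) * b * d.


Vc = 0.17 * sqrt(40) * 371 * 342 / 1000
= 136.42 kN

136.42


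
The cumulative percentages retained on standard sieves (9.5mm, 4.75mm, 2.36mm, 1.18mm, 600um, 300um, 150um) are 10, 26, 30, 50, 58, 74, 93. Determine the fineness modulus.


FM = sum(cumulative % retained) / 100
= 341 / 100
= 3.41

3.41


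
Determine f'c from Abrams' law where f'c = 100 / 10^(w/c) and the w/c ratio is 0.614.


f'c = 100 / 10^0.614
= 100 / 4.111
= 24.32 MPa

24.32


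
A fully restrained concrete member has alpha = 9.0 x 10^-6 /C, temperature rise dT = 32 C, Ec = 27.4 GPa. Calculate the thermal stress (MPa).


sigma = alpha * dT * Ec
= 9.0e-6 * 32 * 27.4 * 1000
= 7.891 MPa

7.891


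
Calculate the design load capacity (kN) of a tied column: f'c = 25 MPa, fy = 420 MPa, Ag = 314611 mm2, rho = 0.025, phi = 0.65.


Ast = rho * Ag = 0.025 * 314611 = 7865.275 mm2
phi*Pn = 0.65 * 0.80 * (0.85 * 25 * (314611 - 7865.275) + 420 * 7865.275) / 1000
= 5107.32 kN

5107.32


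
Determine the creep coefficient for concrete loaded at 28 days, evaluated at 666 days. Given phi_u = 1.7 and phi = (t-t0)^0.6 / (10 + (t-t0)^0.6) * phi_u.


dt = 666 - 28 = 638
phi = 638^0.6 / (10 + 638^0.6) * 1.7
= 1.408

1.408


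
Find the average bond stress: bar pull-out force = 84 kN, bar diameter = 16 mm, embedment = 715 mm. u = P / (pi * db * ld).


u = P / (pi * db * ld)
= 84 * 1000 / (pi * 16 * 715)
= 2.337 MPa

2.337


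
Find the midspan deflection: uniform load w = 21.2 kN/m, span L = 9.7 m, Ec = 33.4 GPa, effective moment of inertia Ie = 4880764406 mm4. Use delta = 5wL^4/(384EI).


Convert: L = 9.7 m = 9700 mm, Ec = 33.4 GPa = 33400 MPa
delta = 5 * 21.2 * 9700^4 / (384 * 33400 * 4880764406)
= 14.99 mm

14.99


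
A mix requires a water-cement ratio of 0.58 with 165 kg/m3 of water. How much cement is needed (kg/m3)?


Cement = water / (w/c)
= 165 / 0.58
= 284.5 kg/m3

284.5


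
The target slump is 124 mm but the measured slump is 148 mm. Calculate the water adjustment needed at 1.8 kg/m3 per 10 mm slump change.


Difference = 124 - 148 = -24 mm
Water adjustment = -24 * 1.8 / 10 = -4.3 kg/m3

-4.3


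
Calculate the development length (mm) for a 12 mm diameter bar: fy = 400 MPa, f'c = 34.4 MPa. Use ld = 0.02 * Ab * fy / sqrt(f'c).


Ab = pi * 12^2 / 4 = 113.097 mm2
ld = 0.02 * 113.097 * 400 / sqrt(34.4)
= 154.3 mm

154.3


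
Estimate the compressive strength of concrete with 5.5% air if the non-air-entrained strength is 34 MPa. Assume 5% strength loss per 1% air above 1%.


Strength loss = (5.5 - 1) * 5 = 22.5%
f'c = 34 * (1 - 22.5/100)
= 26.35 MPa

26.35


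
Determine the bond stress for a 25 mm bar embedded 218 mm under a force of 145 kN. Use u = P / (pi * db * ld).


u = P / (pi * db * ld)
= 145 * 1000 / (pi * 25 * 218)
= 8.469 MPa

8.469


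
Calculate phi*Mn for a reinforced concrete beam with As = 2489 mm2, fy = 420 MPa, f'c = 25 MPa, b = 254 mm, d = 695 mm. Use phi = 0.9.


a = As * fy / (0.85 * f'c * b)
= 2489 * 420 / (0.85 * 25 * 254)
= 193.6786 mm
Mn = As * fy * (d - a/2) / 10^6
= 625.3053 kN-m
phi*Mn = 0.9 * 625.3053 = 562.77 kN-m

562.77


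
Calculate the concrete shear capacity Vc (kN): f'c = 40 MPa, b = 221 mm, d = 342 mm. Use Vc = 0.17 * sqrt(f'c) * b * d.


Vc = 0.17 * sqrt(40) * 221 * 342 / 1000
= 81.26 kN

81.26


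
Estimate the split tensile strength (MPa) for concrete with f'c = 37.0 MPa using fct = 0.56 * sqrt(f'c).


fct = 0.56 * sqrt(37.0)
= 0.56 * 6.083
= 3.406 MPa

3.406


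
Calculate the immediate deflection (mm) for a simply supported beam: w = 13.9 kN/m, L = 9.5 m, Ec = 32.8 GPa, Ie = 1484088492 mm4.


Convert: L = 9.5 m = 9500 mm, Ec = 32.8 GPa = 32800 MPa
delta = 5 * 13.9 * 9500^4 / (384 * 32800 * 1484088492)
= 30.28 mm

30.28


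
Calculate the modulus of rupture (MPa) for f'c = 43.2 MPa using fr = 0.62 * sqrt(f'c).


fr = 0.62 * sqrt(43.2)
= 4.075 MPa

4.075


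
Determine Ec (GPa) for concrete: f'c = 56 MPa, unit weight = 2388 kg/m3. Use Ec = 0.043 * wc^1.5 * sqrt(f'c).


Ec = 0.043 * 2388^1.5 * sqrt(56) / 1000
= 37.55 GPa

37.55


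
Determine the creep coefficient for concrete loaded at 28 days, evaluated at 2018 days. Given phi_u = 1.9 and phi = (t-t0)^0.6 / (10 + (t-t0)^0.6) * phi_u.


dt = 2018 - 28 = 1990
phi = 1990^0.6 / (10 + 1990^0.6) * 1.9
= 1.72

1.72


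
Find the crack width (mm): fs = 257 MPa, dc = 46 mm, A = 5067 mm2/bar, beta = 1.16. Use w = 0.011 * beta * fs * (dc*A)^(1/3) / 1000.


w = 0.011 * beta * fs * (dc * A)^(1/3) / 1000
= 0.011 * 1.16 * 257 * (46 * 5067)^(1/3) / 1000
= 0.202 mm

0.202


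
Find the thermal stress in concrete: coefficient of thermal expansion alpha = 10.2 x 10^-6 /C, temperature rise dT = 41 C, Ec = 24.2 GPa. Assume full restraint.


sigma = alpha * dT * Ec
= 10.2e-6 * 41 * 24.2 * 1000
= 10.12 MPa

10.12


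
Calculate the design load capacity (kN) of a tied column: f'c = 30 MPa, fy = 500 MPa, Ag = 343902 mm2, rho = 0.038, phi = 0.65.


Ast = rho * Ag = 0.038 * 343902 = 13068.276 mm2
phi*Pn = 0.65 * 0.80 * (0.85 * 30 * (343902 - 13068.276) + 500 * 13068.276) / 1000
= 7784.61 kN

7784.61


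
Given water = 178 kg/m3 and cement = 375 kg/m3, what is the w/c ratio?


w/c = water / cement
w/c = 178 / 375 = 0.475

0.475


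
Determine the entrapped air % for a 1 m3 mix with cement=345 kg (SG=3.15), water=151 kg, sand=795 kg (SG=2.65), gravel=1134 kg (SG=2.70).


Vol cement = 345 / (3.15 * 1000) = 0.109524 m3
Vol water = 151 / 1000 = 0.151 m3
Vol sand = 795 / (2.65 * 1000) = 0.3 m3
Vol gravel = 1134 / (2.70 * 1000) = 0.42 m3
Total solid + water volume = 0.980524 m3
Air = (1 - 0.980524) * 100 = 1.95%

1.95


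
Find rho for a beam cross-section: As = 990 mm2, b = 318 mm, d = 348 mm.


rho = As / (b * d)
= 990 / (318 * 348)
= 0.0089

0.0089


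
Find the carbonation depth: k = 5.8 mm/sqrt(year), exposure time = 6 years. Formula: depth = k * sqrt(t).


depth = k * sqrt(t)
= 5.8 * sqrt(6)
= 14.21 mm

14.21


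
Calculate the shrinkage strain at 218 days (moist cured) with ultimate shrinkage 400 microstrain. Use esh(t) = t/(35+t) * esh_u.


esh(218) = 218 / (35 + 218) * 400
= 218 / 253 * 400
= 344.7 microstrain

344.7


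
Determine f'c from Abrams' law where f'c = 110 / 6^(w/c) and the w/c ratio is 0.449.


f'c = 110 / 6^0.449
= 110 / 2.236
= 49.2 MPa

49.2


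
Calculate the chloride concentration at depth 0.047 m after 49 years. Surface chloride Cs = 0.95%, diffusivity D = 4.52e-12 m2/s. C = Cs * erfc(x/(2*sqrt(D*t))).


t_seconds = 49 * 365.25 * 24 * 3600 = 1546322400.0 s
arg = 0.047 / (2 * sqrt(4.52e-12 * 1546322400.0))
= 0.2811
erfc(0.2811) = 0.691
C = 0.95 * 0.691 = 0.6564%

0.6564


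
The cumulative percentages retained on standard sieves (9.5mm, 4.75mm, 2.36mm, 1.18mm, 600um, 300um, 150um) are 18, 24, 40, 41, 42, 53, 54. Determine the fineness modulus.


FM = sum(cumulative % retained) / 100
= 272 / 100
= 2.72

2.72


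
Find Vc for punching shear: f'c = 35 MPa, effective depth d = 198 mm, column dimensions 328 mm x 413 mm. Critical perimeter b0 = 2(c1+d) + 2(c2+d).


b0 = 2*(328 + 198) + 2*(413 + 198) = 2274 mm
Vc = 0.33 * sqrt(35) * 2274 * 198 / 1000
= 879.03 kN

879.03


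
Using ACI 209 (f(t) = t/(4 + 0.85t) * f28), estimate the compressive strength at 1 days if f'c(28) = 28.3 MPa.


f(1) = 1 / (4 + 0.85 * 1) * 28.3
= 1 / 4.85 * 28.3
= 5.84 MPa

5.84


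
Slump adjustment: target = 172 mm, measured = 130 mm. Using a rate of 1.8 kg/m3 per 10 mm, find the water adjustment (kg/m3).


Difference = 172 - 130 = 42 mm
Water adjustment = 42 * 1.8 / 10 = 7.6 kg/m3

7.6


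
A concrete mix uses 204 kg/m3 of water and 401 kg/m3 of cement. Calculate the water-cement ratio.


w/c = water / cement
w/c = 204 / 401 = 0.509

0.509


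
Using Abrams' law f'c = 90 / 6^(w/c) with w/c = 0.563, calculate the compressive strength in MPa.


f'c = 90 / 6^0.563
= 90 / 2.742
= 32.82 MPa

32.82


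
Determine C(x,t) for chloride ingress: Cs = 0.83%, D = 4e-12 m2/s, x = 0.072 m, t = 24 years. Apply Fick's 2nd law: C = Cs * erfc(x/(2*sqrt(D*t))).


t_seconds = 24 * 365.25 * 24 * 3600 = 757382400.0 s
arg = 0.072 / (2 * sqrt(4e-12 * 757382400.0))
= 0.6541
erfc(0.6541) = 0.355
C = 0.83 * 0.355 = 0.2946%

0.2946


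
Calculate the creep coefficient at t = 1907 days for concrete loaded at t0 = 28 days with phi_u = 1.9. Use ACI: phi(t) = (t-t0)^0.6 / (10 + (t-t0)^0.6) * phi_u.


dt = 1907 - 28 = 1879
phi = 1879^0.6 / (10 + 1879^0.6) * 1.9
= 1.714

1.714


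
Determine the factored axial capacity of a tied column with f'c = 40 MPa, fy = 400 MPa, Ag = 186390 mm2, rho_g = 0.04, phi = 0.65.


Ast = rho * Ag = 0.04 * 186390 = 7455.6 mm2
phi*Pn = 0.65 * 0.80 * (0.85 * 40 * (186390 - 7455.6) + 400 * 7455.6) / 1000
= 4714.32 kN

4714.32


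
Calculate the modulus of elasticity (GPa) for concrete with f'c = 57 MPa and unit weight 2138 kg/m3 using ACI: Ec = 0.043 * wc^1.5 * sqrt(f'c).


Ec = 0.043 * 2138^1.5 * sqrt(57) / 1000
= 32.09 GPa

32.09


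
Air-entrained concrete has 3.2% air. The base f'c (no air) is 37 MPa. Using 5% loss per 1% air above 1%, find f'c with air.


Strength loss = (3.2 - 1) * 5 = 11.0%
f'c = 37 * (1 - 11.0/100)
= 32.93 MPa

32.93


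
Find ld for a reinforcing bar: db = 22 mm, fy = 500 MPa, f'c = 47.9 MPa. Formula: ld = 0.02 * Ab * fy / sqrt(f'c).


Ab = pi * 22^2 / 4 = 380.133 mm2
ld = 0.02 * 380.133 * 500 / sqrt(47.9)
= 549.2 mm

549.2


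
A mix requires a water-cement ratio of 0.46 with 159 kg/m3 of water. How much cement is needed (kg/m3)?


Cement = water / (w/c)
= 159 / 0.46
= 345.7 kg/m3

345.7


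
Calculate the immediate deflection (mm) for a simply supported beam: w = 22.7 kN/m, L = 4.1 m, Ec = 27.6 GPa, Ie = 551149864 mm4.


Convert: L = 4.1 m = 4100 mm, Ec = 27.6 GPa = 27600 MPa
delta = 5 * 22.7 * 4100^4 / (384 * 27600 * 551149864)
= 5.49 mm

5.49


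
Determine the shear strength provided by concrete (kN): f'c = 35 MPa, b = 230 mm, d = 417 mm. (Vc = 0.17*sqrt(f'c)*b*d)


Vc = 0.17 * sqrt(35) * 230 * 417 / 1000
= 96.46 kN

96.46


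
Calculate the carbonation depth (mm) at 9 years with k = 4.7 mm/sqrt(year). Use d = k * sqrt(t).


depth = k * sqrt(t)
= 4.7 * sqrt(9)
= 14.1 mm

14.1


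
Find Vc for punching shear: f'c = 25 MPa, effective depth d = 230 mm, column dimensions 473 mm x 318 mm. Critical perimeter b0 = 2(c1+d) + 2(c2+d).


b0 = 2*(473 + 230) + 2*(318 + 230) = 2502 mm
Vc = 0.33 * sqrt(25) * 2502 * 230 / 1000
= 949.51 kN

949.51


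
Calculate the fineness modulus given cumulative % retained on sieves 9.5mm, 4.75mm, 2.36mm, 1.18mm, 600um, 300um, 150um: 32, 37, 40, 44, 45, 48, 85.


FM = sum(cumulative % retained) / 100
= 331 / 100
= 3.31

3.31


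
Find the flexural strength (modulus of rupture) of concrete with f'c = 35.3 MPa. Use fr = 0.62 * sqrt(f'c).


fr = 0.62 * sqrt(35.3)
= 3.684 MPa

3.684


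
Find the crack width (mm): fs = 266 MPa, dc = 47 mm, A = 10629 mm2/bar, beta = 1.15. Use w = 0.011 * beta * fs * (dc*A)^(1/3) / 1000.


w = 0.011 * beta * fs * (dc * A)^(1/3) / 1000
= 0.011 * 1.15 * 266 * (47 * 10629)^(1/3) / 1000
= 0.267 mm

0.267


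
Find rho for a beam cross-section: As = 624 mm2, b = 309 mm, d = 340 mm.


rho = As / (b * d)
= 624 / (309 * 340)
= 0.0059

0.0059


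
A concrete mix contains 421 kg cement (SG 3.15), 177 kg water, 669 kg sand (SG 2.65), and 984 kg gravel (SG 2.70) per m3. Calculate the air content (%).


Vol cement = 421 / (3.15 * 1000) = 0.133651 m3
Vol water = 177 / 1000 = 0.177 m3
Vol sand = 669 / (2.65 * 1000) = 0.252453 m3
Vol gravel = 984 / (2.70 * 1000) = 0.364444 m3
Total solid + water volume = 0.927548 m3
Air = (1 - 0.927548) * 100 = 7.25%

7.25


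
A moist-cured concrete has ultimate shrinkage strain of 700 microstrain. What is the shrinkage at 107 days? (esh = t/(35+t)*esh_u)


esh(107) = 107 / (35 + 107) * 700
= 107 / 142 * 700
= 527.5 microstrain

527.5


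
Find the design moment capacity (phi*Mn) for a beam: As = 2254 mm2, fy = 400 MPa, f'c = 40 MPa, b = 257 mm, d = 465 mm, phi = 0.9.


a = As * fy / (0.85 * f'c * b)
= 2254 * 400 / (0.85 * 40 * 257)
= 103.1815 mm
Mn = As * fy * (d - a/2) / 10^6
= 372.7298 kN-m
phi*Mn = 0.9 * 372.7298 = 335.46 kN-m

335.46


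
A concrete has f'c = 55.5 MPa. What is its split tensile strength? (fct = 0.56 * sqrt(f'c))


fct = 0.56 * sqrt(55.5)
= 0.56 * 7.45
= 4.172 MPa

4.172


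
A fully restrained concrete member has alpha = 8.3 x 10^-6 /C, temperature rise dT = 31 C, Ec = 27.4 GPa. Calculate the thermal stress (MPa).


sigma = alpha * dT * Ec
= 8.3e-6 * 31 * 27.4 * 1000
= 7.05 MPa

7.05


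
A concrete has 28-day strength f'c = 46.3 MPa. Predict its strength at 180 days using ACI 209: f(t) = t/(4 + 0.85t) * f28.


f(180) = 180 / (4 + 0.85 * 180) * 46.3
= 180 / 157.0 * 46.3
= 53.08 MPa

53.08


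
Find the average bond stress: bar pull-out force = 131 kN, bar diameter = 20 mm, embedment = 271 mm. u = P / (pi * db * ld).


u = P / (pi * db * ld)
= 131 * 1000 / (pi * 20 * 271)
= 7.693 MPa

7.693


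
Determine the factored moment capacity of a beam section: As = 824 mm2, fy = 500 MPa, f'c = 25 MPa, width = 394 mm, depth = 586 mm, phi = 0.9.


a = As * fy / (0.85 * f'c * b)
= 824 * 500 / (0.85 * 25 * 394)
= 49.2087 mm
Mn = As * fy * (d - a/2) / 10^6
= 231.295 kN-m
phi*Mn = 0.9 * 231.295 = 208.17 kN-m

208.17


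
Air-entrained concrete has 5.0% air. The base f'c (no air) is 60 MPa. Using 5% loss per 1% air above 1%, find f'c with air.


Strength loss = (5.0 - 1) * 5 = 20.0%
f'c = 60 * (1 - 20.0/100)
= 48.0 MPa

48.0


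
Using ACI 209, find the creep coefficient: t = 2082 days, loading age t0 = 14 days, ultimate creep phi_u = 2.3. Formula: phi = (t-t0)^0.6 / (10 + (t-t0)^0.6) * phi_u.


dt = 2082 - 14 = 2068
phi = 2068^0.6 / (10 + 2068^0.6) * 2.3
= 2.086

2.086


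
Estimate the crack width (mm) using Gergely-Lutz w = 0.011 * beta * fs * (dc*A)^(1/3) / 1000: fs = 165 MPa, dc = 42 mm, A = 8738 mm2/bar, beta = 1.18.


w = 0.011 * beta * fs * (dc * A)^(1/3) / 1000
= 0.011 * 1.18 * 165 * (42 * 8738)^(1/3) / 1000
= 0.153 mm

0.153


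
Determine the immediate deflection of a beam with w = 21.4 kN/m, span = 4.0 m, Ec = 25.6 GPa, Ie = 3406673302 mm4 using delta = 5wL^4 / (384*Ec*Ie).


Convert: L = 4.0 m = 4000 mm, Ec = 25.6 GPa = 25600 MPa
delta = 5 * 21.4 * 4000^4 / (384 * 25600 * 3406673302)
= 0.82 mm

0.82


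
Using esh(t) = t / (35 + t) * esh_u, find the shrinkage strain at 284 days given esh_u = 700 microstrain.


esh(284) = 284 / (35 + 284) * 700
= 284 / 319 * 700
= 623.2 microstrain

623.2


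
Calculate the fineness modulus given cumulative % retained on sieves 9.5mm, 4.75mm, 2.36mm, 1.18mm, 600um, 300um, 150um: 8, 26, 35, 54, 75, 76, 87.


FM = sum(cumulative % retained) / 100
= 361 / 100
= 3.61

3.61


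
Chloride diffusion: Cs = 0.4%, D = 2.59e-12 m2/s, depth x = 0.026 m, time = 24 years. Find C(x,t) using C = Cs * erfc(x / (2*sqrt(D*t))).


t_seconds = 24 * 365.25 * 24 * 3600 = 757382400.0 s
arg = 0.026 / (2 * sqrt(2.59e-12 * 757382400.0))
= 0.2935
erfc(0.2935) = 0.6781
C = 0.4 * 0.6781 = 0.2712%

0.2712


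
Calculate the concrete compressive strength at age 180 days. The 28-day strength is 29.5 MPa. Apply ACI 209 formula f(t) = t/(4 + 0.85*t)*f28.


f(180) = 180 / (4 + 0.85 * 180) * 29.5
= 180 / 157.0 * 29.5
= 33.82 MPa

33.82


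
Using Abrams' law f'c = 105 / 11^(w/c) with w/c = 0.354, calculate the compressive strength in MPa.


f'c = 105 / 11^0.354
= 105 / 2.337
= 44.93 MPa

44.93


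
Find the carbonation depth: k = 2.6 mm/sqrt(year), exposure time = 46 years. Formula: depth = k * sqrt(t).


depth = k * sqrt(t)
= 2.6 * sqrt(46)
= 17.63 mm

17.63


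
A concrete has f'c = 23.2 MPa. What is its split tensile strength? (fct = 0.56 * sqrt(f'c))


fct = 0.56 * sqrt(23.2)
= 0.56 * 4.817
= 2.697 MPa

2.697


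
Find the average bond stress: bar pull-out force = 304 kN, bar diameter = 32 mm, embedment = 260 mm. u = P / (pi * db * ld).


u = P / (pi * db * ld)
= 304 * 1000 / (pi * 32 * 260)
= 11.631 MPa

11.631


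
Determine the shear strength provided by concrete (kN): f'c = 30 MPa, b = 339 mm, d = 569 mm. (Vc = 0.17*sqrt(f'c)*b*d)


Vc = 0.17 * sqrt(30) * 339 * 569 / 1000
= 179.61 kN

179.61


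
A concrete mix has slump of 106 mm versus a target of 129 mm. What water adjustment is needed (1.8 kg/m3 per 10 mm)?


Difference = 129 - 106 = 23 mm
Water adjustment = 23 * 1.8 / 10 = 4.1 kg/m3

4.1


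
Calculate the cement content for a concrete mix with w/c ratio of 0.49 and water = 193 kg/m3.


Cement = water / (w/c)
= 193 / 0.49
= 393.9 kg/m3

393.9


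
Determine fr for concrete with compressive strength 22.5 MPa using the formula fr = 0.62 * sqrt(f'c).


fr = 0.62 * sqrt(22.5)
= 2.941 MPa

2.941


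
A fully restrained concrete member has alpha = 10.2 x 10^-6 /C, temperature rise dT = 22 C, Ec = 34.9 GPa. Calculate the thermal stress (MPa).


sigma = alpha * dT * Ec
= 10.2e-6 * 22 * 34.9 * 1000
= 7.832 MPa

7.832


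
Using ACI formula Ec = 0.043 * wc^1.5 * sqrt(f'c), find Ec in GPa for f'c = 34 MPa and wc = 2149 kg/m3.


Ec = 0.043 * 2149^1.5 * sqrt(34) / 1000
= 24.98 GPa

24.98


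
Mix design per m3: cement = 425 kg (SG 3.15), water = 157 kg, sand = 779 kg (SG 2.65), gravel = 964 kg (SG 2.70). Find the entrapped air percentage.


Vol cement = 425 / (3.15 * 1000) = 0.134921 m3
Vol water = 157 / 1000 = 0.157 m3
Vol sand = 779 / (2.65 * 1000) = 0.293962 m3
Vol gravel = 964 / (2.70 * 1000) = 0.357037 m3
Total solid + water volume = 0.94292 m3
Air = (1 - 0.94292) * 100 = 5.71%

5.71


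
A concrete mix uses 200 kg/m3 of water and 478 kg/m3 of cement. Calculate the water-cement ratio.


w/c = water / cement
w/c = 200 / 478 = 0.418

0.418


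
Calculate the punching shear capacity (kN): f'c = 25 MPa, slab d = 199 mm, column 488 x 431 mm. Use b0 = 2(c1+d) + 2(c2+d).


b0 = 2*(488 + 199) + 2*(431 + 199) = 2634 mm
Vc = 0.33 * sqrt(25) * 2634 * 199 / 1000
= 864.87 kN

864.87


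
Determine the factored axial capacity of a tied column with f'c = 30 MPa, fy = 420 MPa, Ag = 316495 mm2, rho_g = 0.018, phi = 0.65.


Ast = rho * Ag = 0.018 * 316495 = 5696.91 mm2
phi*Pn = 0.65 * 0.80 * (0.85 * 30 * (316495 - 5696.91) + 420 * 5696.91) / 1000
= 5365.39 kN

5365.39


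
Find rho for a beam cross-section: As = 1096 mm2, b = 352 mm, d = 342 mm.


rho = As / (b * d)
= 1096 / (352 * 342)
= 0.0091

0.0091


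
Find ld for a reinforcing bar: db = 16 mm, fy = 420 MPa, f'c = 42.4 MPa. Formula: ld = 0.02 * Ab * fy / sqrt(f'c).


Ab = pi * 16^2 / 4 = 201.062 mm2
ld = 0.02 * 201.062 * 420 / sqrt(42.4)
= 259.4 mm

259.4


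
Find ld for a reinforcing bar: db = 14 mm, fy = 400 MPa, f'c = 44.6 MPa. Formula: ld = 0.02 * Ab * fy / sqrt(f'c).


Ab = pi * 14^2 / 4 = 153.938 mm2
ld = 0.02 * 153.938 * 400 / sqrt(44.6)
= 184.4 mm

184.4


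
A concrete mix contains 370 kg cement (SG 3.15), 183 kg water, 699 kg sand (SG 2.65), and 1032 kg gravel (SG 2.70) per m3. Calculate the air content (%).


Vol cement = 370 / (3.15 * 1000) = 0.11746 m3
Vol water = 183 / 1000 = 0.183 m3
Vol sand = 699 / (2.65 * 1000) = 0.263774 m3
Vol gravel = 1032 / (2.70 * 1000) = 0.382222 m3
Total solid + water volume = 0.946456 m3
Air = (1 - 0.946456) * 100 = 5.35%

5.35


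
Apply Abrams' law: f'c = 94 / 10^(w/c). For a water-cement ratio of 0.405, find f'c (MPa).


f'c = 94 / 10^0.405
= 94 / 2.541
= 36.99 MPa

36.99


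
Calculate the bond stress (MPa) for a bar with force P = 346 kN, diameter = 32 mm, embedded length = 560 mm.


u = P / (pi * db * ld)
= 346 * 1000 / (pi * 32 * 560)
= 6.146 MPa

6.146


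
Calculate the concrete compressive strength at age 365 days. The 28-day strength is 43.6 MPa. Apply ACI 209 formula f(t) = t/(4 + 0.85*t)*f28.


f(365) = 365 / (4 + 0.85 * 365) * 43.6
= 365 / 314.25 * 43.6
= 50.64 MPa

50.64


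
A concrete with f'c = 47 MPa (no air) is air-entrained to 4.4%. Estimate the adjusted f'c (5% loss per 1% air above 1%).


Strength loss = (4.4 - 1) * 5 = 17.0%
f'c = 47 * (1 - 17.0/100)
= 39.01 MPa

39.01


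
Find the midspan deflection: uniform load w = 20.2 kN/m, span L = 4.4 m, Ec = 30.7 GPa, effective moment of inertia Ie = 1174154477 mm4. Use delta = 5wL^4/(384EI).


Convert: L = 4.4 m = 4400 mm, Ec = 30.7 GPa = 30700 MPa
delta = 5 * 20.2 * 4400^4 / (384 * 30700 * 1174154477)
= 2.73 mm

2.73


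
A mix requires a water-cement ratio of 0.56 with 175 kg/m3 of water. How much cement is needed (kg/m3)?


Cement = water / (w/c)
= 175 / 0.56
= 312.5 kg/m3

312.5


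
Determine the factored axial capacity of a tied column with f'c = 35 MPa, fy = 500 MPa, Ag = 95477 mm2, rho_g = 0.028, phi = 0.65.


Ast = rho * Ag = 0.028 * 95477 = 2673.356 mm2
phi*Pn = 0.65 * 0.80 * (0.85 * 35 * (95477 - 2673.356) + 500 * 2673.356) / 1000
= 2130.74 kN

2130.74


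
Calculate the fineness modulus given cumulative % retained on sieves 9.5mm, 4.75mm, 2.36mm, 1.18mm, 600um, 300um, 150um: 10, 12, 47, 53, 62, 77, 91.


FM = sum(cumulative % retained) / 100
= 352 / 100
= 3.52

3.52


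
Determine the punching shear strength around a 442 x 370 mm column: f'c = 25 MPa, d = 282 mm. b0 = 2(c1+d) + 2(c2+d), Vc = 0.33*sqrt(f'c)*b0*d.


b0 = 2*(442 + 282) + 2*(370 + 282) = 2752 mm
Vc = 0.33 * sqrt(25) * 2752 * 282 / 1000
= 1280.51 kN

1280.51


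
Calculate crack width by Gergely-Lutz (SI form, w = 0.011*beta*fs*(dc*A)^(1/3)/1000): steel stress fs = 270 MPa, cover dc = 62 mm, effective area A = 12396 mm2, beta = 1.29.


w = 0.011 * beta * fs * (dc * A)^(1/3) / 1000
= 0.011 * 1.29 * 270 * (62 * 12396)^(1/3) / 1000
= 0.351 mm

0.351


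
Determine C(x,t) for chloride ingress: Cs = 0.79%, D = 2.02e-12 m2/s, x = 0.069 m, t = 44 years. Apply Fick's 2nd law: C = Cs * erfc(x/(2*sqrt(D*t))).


t_seconds = 44 * 365.25 * 24 * 3600 = 1388534400.0 s
arg = 0.069 / (2 * sqrt(2.02e-12 * 1388534400.0))
= 0.6514
erfc(0.6514) = 0.3569
C = 0.79 * 0.3569 = 0.282%

0.282


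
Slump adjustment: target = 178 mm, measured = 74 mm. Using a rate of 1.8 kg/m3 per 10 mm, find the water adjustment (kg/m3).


Difference = 178 - 74 = 104 mm
Water adjustment = 104 * 1.8 / 10 = 18.7 kg/m3

18.7


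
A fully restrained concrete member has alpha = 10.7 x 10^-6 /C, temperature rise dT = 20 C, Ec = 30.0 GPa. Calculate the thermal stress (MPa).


sigma = alpha * dT * Ec
= 10.7e-6 * 20 * 30.0 * 1000
= 6.42 MPa

6.42


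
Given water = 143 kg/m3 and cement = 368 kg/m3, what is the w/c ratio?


w/c = water / cement
w/c = 143 / 368 = 0.389

0.389


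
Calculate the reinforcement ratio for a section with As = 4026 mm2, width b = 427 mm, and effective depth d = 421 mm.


rho = As / (b * d)
= 4026 / (427 * 421)
= 0.0224

0.0224


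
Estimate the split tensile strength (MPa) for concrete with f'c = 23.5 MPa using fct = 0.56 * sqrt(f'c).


fct = 0.56 * sqrt(23.5)
= 0.56 * 4.848
= 2.715 MPa

2.715


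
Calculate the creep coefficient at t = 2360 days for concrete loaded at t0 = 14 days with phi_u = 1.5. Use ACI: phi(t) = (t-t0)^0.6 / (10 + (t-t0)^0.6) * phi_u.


dt = 2360 - 14 = 2346
phi = 2346^0.6 / (10 + 2346^0.6) * 1.5
= 1.37

1.37


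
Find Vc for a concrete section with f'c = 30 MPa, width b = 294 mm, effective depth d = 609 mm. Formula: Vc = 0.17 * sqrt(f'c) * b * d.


Vc = 0.17 * sqrt(30) * 294 * 609 / 1000
= 166.71 kN

166.71
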